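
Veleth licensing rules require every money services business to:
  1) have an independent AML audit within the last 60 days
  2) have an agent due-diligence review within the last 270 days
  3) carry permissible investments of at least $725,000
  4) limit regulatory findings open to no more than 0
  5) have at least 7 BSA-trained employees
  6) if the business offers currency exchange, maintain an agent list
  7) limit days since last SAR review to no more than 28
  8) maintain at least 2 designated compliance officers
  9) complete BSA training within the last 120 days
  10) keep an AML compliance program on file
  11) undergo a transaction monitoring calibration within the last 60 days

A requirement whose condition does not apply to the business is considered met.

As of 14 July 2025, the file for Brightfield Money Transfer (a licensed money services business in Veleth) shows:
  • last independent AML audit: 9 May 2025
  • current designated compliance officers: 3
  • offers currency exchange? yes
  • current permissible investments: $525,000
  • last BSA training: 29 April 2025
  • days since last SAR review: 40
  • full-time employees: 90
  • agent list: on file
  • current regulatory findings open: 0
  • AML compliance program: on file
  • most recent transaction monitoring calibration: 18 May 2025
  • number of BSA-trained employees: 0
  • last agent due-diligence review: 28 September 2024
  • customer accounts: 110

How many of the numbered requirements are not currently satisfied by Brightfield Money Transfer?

5

1. independent AML audit 66 days ago vs limit 60 → not met
2. agent due-diligence review 289 days ago vs limit 270 → not met
3. permissible investments $525,000 < $725,000 → not met
4. regulatory findings open 0 ≤ 0 → met
5. BSA-trained employees 0 < 7 → not met
6. condition 'offers currency exchange' holds; agent list present → met
7. days since last SAR review 40 > 28 → not met
8. designated compliance officers 3 ≥ 2 → met
9. BSA training 76 days ago vs limit 120 → met
10. AML compliance program present → met
11. transaction monitoring calibration 57 days ago vs limit 60 → met
Not met: 5 of 11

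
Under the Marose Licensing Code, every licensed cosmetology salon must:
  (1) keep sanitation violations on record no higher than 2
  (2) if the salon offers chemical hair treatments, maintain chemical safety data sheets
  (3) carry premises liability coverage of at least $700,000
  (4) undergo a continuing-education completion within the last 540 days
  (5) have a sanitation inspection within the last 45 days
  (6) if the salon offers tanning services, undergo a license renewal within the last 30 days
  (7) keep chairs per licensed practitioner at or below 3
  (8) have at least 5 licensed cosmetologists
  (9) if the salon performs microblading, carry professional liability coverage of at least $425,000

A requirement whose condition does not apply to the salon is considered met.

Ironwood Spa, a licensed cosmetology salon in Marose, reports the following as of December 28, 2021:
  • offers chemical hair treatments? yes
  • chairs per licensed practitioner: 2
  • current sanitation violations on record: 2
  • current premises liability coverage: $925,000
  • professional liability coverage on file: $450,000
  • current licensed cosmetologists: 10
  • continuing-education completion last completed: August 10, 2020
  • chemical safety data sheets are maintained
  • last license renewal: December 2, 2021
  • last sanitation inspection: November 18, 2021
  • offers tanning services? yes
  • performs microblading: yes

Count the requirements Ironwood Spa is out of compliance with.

1. sanitation violations on record 2 ≤ 2 → met
2. condition 'offers chemical hair treatments' holds; chemical safety data sheets present → met
3. premises liability coverage $925,000 ≥ $700,000 → met
4. continuing-education completion 505 days ago vs limit 540 → met
5. sanitation inspection 40 days ago vs limit 45 → met
6. condition 'offers tanning services' holds; license renewal 26 days ago vs limit 30 → met
7. chairs per licensed practitioner 2 ≤ 3 → met
8. licensed cosmetologists 10 ≥ 5 → met
9. condition 'performs microblading' holds; professional liability coverage $450,000 ≥ $425,000 → met
Not met: 0 of 9

0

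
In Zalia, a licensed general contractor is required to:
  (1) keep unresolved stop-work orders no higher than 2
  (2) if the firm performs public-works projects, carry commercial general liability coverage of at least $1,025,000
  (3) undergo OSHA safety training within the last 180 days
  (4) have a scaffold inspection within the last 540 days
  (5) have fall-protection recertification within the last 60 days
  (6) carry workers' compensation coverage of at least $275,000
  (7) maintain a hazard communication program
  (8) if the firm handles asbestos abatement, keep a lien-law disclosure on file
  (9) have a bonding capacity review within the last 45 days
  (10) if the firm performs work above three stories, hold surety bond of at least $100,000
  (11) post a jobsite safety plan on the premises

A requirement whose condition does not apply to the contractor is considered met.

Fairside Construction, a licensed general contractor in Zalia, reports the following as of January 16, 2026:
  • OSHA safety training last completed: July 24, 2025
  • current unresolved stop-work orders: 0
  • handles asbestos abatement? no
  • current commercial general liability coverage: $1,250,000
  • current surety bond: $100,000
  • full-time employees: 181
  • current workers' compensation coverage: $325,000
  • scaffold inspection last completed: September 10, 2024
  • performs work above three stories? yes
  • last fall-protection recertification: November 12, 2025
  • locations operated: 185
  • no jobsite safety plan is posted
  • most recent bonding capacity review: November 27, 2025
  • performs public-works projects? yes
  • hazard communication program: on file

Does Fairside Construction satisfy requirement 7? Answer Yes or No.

7. hazard communication program present → met

Yes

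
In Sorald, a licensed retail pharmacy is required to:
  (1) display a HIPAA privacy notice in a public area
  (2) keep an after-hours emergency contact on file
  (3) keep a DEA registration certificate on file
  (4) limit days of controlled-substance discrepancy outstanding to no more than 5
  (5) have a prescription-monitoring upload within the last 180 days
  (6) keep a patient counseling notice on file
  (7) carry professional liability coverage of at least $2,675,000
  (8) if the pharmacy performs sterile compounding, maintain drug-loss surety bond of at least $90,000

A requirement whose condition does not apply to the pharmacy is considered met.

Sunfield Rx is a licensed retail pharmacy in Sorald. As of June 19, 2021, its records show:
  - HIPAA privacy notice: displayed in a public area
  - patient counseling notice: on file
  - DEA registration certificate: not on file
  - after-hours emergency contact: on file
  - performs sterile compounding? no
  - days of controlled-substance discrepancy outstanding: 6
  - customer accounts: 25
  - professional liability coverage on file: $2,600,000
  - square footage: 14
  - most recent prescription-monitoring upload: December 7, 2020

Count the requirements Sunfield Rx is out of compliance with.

4

1. HIPAA privacy notice present → met
2. after-hours emergency contact present → met
3. DEA registration certificate absent → not met
4. days of controlled-substance discrepancy outstanding 6 > 5 → not met
5. prescription-monitoring upload 194 days ago vs limit 180 → not met
6. patient counseling notice present → met
7. professional liability coverage $2,600,000 < $2,675,000 → not met
8. condition 'performs sterile compounding' does not hold → requirement n/a → met
Not met: 4 of 8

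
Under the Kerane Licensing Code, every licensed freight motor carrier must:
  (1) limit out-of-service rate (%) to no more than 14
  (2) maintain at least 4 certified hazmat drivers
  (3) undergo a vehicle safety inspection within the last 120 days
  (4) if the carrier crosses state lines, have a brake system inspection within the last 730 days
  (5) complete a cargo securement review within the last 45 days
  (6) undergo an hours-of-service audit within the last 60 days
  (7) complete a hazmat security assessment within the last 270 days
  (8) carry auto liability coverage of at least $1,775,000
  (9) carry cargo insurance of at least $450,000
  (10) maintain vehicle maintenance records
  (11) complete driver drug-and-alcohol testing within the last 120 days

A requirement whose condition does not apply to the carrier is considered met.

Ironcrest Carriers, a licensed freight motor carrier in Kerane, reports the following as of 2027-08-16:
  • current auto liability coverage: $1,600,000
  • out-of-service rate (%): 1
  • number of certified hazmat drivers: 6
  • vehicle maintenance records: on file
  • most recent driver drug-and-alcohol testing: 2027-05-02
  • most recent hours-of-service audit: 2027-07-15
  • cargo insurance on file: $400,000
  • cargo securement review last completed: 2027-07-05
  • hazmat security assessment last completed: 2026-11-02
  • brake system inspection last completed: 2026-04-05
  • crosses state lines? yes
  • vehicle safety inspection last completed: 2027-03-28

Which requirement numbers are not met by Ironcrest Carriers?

3, 7, 8, 9

1. out-of-service rate (%) 1 ≤ 14 → met
2. certified hazmat drivers 6 ≥ 4 → met
3. vehicle safety inspection 141 days ago vs limit 120 → not met
4. condition 'crosses state lines' holds; brake system inspection 498 days ago vs limit 730 → met
5. cargo securement review 42 days ago vs limit 45 → met
6. hours-of-service audit 32 days ago vs limit 60 → met
7. hazmat security assessment 287 days ago vs limit 270 → not met
8. auto liability coverage $1,600,000 < $1,775,000 → not met
9. cargo insurance $400,000 < $450,000 → not met
10. vehicle maintenance records present → met
11. driver drug-and-alcohol testing 106 days ago vs limit 120 → met
Not met: 3, 7, 8, 9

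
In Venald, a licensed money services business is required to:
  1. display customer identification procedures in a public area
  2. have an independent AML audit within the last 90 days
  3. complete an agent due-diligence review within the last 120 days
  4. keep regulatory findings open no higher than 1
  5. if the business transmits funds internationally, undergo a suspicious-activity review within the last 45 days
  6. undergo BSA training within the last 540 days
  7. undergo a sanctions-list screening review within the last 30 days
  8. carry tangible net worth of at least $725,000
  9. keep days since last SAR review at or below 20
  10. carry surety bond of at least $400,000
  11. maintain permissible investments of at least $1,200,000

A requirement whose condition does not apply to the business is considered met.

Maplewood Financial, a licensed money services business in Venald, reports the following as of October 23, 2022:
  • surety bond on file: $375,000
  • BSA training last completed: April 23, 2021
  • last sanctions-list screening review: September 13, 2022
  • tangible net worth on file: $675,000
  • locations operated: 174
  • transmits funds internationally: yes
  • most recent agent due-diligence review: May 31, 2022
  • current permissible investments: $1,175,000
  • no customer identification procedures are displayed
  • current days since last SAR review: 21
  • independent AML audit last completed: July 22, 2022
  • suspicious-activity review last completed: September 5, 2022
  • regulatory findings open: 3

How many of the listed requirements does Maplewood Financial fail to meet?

1. customer identification procedures absent → not met
2. independent AML audit 93 days ago vs limit 90 → not met
3. agent due-diligence review 145 days ago vs limit 120 → not met
4. regulatory findings open 3 > 1 → not met
5. condition 'transmits funds internationally' holds; suspicious-activity review 48 days ago vs limit 45 → not met
6. BSA training 548 days ago vs limit 540 → not met
7. sanctions-list screening review 40 days ago vs limit 30 → not met
8. tangible net worth $675,000 < $725,000 → not met
9. days since last SAR review 21 > 20 → not met
10. surety bond $375,000 < $400,000 → not met
11. permissible investments $1,175,000 < $1,200,000 → not met
Not met: 11 of 11

11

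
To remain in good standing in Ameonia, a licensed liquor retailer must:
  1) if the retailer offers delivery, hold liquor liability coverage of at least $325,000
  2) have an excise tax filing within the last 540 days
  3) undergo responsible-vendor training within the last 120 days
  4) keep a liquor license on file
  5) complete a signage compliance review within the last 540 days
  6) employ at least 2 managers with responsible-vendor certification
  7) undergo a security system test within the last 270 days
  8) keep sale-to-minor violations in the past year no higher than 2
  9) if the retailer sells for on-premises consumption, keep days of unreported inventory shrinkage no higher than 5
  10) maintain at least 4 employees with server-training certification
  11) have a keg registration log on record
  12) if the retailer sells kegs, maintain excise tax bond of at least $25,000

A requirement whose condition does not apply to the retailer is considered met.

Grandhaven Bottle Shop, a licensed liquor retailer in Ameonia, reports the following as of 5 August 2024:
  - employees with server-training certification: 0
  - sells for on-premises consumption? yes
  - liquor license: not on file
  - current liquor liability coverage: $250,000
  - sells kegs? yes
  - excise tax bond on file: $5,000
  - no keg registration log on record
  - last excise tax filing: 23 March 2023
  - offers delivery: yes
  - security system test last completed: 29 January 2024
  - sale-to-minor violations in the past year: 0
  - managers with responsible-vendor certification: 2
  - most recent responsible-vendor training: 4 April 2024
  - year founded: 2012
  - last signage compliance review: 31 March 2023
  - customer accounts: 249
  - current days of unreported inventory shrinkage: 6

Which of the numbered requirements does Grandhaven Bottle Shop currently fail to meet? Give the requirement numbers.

1. condition 'offers delivery' holds; liquor liability coverage $250,000 < $325,000 → not met
2. excise tax filing 501 days ago vs limit 540 → met
3. responsible-vendor training 123 days ago vs limit 120 → not met
4. liquor license absent → not met
5. signage compliance review 493 days ago vs limit 540 → met
6. managers with responsible-vendor certification 2 ≥ 2 → met
7. security system test 189 days ago vs limit 270 → met
8. sale-to-minor violations in the past year 0 ≤ 2 → met
9. condition 'sells for on-premises consumption' holds; days of unreported inventory shrinkage 6 > 5 → not met
10. employees with server-training certification 0 < 4 → not met
11. keg registration log absent → not met
12. condition 'sells kegs' holds; excise tax bond $5,000 < $25,000 → not met
Not met: 1, 3, 4, 9, 10, 11, 12

1, 3, 4, 9, 10, 11, 12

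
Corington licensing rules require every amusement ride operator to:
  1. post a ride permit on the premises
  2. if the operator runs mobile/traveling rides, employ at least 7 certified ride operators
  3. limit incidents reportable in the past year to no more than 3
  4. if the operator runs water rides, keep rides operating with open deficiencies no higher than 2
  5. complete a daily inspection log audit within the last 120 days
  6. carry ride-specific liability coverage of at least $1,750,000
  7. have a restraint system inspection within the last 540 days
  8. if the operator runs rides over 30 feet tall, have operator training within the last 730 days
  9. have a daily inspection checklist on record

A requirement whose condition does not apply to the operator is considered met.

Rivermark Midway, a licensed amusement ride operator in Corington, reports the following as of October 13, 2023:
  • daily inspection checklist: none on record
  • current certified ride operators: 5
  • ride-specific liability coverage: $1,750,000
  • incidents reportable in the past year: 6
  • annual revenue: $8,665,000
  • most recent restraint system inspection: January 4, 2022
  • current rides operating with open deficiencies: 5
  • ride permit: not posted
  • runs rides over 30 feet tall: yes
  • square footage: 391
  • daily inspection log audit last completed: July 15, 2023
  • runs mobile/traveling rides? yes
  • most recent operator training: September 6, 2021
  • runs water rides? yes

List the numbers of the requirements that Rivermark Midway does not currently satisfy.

1. ride permit absent → not met
2. condition 'runs mobile/traveling rides' holds; certified ride operators 5 < 7 → not met
3. incidents reportable in the past year 6 > 3 → not met
4. condition 'runs water rides' holds; rides operating with open deficiencies 5 > 2 → not met
5. daily inspection log audit 90 days ago vs limit 120 → met
6. ride-specific liability coverage $1,750,000 ≥ $1,750,000 → met
7. restraint system inspection 647 days ago vs limit 540 → not met
8. condition 'runs rides over 30 feet tall' holds; operator training 767 days ago vs limit 730 → not met
9. daily inspection checklist absent → not met
Not met: 1, 2, 3, 4, 7, 8, 9

1, 2, 3, 4, 7, 8, 9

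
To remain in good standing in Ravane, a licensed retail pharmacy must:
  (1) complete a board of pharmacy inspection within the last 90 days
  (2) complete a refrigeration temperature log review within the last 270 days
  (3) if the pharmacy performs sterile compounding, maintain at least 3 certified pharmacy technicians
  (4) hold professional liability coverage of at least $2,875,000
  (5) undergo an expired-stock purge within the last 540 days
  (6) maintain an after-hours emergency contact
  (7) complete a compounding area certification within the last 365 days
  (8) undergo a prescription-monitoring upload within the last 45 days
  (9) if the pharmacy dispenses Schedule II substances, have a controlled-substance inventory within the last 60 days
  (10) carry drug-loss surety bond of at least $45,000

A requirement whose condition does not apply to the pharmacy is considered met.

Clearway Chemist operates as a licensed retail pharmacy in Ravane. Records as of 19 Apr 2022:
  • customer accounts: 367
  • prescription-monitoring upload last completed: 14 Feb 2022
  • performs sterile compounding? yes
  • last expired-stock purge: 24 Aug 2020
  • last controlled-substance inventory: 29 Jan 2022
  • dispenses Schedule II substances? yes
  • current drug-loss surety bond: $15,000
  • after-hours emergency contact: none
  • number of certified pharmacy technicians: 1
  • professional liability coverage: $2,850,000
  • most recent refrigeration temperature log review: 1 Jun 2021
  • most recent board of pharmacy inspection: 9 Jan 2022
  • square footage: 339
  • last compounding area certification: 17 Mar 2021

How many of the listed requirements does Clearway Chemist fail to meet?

1. board of pharmacy inspection 100 days ago vs limit 90 → not met
2. refrigeration temperature log review 322 days ago vs limit 270 → not met
3. condition 'performs sterile compounding' holds; certified pharmacy technicians 1 < 3 → not met
4. professional liability coverage $2,850,000 < $2,875,000 → not met
5. expired-stock purge 603 days ago vs limit 540 → not met
6. after-hours emergency contact absent → not met
7. compounding area certification 398 days ago vs limit 365 → not met
8. prescription-monitoring upload 64 days ago vs limit 45 → not met
9. condition 'dispenses Schedule II substances' holds; controlled-substance inventory 80 days ago vs limit 60 → not met
10. drug-loss surety bond $15,000 < $45,000 → not met
Not met: 10 of 10

10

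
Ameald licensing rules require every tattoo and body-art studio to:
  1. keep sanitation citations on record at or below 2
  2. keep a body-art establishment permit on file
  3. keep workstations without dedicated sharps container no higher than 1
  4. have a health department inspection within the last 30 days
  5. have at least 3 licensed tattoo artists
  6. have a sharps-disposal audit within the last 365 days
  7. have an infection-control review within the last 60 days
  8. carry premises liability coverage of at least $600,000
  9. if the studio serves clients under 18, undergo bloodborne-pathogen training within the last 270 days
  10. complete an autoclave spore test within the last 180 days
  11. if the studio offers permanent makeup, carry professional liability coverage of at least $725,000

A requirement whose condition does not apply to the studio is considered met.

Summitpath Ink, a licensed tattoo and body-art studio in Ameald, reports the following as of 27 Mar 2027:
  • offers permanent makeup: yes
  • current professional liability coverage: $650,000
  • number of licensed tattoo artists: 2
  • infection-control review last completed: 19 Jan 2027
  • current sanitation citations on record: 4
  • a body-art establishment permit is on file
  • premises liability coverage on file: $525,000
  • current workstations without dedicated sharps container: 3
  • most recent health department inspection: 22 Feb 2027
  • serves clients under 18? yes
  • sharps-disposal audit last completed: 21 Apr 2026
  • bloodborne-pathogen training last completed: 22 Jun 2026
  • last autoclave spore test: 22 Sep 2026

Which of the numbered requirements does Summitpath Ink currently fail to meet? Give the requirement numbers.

1, 3, 4, 5, 7, 8, 9, 10, 11

1. sanitation citations on record 4 > 2 → not met
2. body-art establishment permit present → met
3. workstations without dedicated sharps container 3 > 1 → not met
4. health department inspection 33 days ago vs limit 30 → not met
5. licensed tattoo artists 2 < 3 → not met
6. sharps-disposal audit 340 days ago vs limit 365 → met
7. infection-control review 67 days ago vs limit 60 → not met
8. premises liability coverage $525,000 < $600,000 → not met
9. condition 'serves clients under 18' holds; bloodborne-pathogen training 278 days ago vs limit 270 → not met
10. autoclave spore test 186 days ago vs limit 180 → not met
11. condition 'offers permanent makeup' holds; professional liability coverage $650,000 < $725,000 → not met
Not met: 1, 3, 4, 5, 7, 8, 9, 10, 11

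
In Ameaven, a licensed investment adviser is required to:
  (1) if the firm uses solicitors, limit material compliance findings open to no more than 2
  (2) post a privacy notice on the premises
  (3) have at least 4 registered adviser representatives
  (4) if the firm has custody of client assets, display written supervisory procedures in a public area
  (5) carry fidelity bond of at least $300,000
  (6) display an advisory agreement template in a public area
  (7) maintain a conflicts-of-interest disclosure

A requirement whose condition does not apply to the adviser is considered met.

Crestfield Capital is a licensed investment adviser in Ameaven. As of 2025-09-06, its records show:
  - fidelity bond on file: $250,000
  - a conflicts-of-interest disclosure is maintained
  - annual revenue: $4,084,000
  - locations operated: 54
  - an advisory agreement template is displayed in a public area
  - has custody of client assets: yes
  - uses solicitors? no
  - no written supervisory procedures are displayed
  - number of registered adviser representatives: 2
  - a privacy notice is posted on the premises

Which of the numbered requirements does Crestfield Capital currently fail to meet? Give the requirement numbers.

3, 4, 5

1. condition 'uses solicitors' does not hold → requirement n/a → met
2. privacy notice present → met
3. registered adviser representatives 2 < 4 → not met
4. condition 'has custody of client assets' holds; written supervisory procedures absent → not met
5. fidelity bond $250,000 < $300,000 → not met
6. advisory agreement template present → met
7. conflicts-of-interest disclosure present → met
Not met: 3, 4, 5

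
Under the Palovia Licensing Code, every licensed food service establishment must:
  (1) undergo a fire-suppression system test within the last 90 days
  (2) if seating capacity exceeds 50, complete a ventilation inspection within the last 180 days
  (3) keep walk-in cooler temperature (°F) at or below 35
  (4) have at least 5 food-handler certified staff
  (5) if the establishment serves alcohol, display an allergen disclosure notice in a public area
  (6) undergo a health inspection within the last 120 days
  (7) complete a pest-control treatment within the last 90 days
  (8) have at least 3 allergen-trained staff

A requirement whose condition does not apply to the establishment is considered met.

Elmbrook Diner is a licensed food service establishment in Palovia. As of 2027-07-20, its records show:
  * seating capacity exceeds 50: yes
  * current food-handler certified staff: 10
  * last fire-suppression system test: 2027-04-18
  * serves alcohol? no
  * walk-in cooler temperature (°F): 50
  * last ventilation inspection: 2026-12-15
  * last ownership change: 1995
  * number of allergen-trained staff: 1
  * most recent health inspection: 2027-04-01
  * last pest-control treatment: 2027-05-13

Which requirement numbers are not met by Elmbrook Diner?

1. fire-suppression system test 93 days ago vs limit 90 → not met
2. condition 'seating capacity exceeds 50' holds; ventilation inspection 217 days ago vs limit 180 → not met
3. walk-in cooler temperature (°F) 50 > 35 → not met
4. food-handler certified staff 10 ≥ 5 → met
5. condition 'serves alcohol' does not hold → requirement n/a → met
6. health inspection 110 days ago vs limit 120 → met
7. pest-control treatment 68 days ago vs limit 90 → met
8. allergen-trained staff 1 < 3 → not met
Not met: 1, 2, 3, 8

1, 2, 3, 8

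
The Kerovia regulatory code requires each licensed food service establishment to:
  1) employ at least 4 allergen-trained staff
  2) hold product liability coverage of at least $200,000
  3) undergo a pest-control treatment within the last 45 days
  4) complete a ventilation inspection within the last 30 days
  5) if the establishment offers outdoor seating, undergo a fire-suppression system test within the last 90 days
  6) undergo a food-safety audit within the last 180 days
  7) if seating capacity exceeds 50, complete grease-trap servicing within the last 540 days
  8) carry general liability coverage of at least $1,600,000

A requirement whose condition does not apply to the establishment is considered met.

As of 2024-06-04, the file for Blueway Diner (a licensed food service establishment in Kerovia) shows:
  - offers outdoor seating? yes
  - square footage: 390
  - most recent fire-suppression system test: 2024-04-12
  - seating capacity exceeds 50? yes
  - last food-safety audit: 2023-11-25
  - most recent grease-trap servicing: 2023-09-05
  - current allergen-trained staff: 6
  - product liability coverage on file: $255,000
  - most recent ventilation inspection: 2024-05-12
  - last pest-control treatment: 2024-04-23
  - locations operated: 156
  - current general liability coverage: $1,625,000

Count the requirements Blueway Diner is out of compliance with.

1. allergen-trained staff 6 ≥ 4 → met
2. product liability coverage $255,000 ≥ $200,000 → met
3. pest-control treatment 42 days ago vs limit 45 → met
4. ventilation inspection 23 days ago vs limit 30 → met
5. condition 'offers outdoor seating' holds; fire-suppression system test 53 days ago vs limit 90 → met
6. food-safety audit 192 days ago vs limit 180 → not met
7. condition 'seating capacity exceeds 50' holds; grease-trap servicing 273 days ago vs limit 540 → met
8. general liability coverage $1,625,000 ≥ $1,600,000 → met
Not met: 1 of 8

1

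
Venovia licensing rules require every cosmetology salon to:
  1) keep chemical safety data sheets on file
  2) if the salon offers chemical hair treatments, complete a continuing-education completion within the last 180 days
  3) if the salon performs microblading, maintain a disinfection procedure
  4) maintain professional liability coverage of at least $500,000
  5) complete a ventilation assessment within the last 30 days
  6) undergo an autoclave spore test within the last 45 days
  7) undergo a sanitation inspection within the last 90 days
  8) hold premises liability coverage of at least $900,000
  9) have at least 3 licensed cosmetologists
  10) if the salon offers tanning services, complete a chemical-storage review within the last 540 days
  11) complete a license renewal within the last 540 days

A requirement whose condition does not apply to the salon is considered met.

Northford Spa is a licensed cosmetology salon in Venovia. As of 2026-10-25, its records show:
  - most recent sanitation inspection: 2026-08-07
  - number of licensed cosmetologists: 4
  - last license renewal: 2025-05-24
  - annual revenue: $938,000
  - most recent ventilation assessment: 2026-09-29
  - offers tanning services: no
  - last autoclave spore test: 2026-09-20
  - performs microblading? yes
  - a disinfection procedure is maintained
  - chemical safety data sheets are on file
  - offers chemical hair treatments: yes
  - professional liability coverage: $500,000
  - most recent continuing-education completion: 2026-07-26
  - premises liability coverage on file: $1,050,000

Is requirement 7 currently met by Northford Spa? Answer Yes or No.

7. sanitation inspection 79 days ago vs limit 90 → met

Yes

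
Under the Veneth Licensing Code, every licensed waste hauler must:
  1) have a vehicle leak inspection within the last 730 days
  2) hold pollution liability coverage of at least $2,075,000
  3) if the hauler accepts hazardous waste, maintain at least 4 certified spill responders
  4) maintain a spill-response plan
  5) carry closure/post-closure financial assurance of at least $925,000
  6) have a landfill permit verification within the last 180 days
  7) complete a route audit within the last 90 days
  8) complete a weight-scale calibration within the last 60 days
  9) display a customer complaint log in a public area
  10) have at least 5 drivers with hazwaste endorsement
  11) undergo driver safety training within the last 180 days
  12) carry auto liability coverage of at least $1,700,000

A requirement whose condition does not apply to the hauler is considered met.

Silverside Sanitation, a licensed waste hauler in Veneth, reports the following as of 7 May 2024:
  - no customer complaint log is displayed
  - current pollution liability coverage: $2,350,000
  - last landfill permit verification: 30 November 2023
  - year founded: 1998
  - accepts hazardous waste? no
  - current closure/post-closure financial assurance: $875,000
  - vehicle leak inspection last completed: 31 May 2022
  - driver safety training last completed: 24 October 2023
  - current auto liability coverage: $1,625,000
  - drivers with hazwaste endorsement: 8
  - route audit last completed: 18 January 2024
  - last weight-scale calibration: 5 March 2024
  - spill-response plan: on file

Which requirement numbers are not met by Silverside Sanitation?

1. vehicle leak inspection 707 days ago vs limit 730 → met
2. pollution liability coverage $2,350,000 ≥ $2,075,000 → met
3. condition 'accepts hazardous waste' does not hold → requirement n/a → met
4. spill-response plan present → met
5. closure/post-closure financial assurance $875,000 < $925,000 → not met
6. landfill permit verification 159 days ago vs limit 180 → met
7. route audit 110 days ago vs limit 90 → not met
8. weight-scale calibration 63 days ago vs limit 60 → not met
9. customer complaint log absent → not met
10. drivers with hazwaste endorsement 8 ≥ 5 → met
11. driver safety training 196 days ago vs limit 180 → not met
12. auto liability coverage $1,625,000 < $1,700,000 → not met
Not met: 5, 7, 8, 9, 11, 12

5, 7, 8, 9, 11, 12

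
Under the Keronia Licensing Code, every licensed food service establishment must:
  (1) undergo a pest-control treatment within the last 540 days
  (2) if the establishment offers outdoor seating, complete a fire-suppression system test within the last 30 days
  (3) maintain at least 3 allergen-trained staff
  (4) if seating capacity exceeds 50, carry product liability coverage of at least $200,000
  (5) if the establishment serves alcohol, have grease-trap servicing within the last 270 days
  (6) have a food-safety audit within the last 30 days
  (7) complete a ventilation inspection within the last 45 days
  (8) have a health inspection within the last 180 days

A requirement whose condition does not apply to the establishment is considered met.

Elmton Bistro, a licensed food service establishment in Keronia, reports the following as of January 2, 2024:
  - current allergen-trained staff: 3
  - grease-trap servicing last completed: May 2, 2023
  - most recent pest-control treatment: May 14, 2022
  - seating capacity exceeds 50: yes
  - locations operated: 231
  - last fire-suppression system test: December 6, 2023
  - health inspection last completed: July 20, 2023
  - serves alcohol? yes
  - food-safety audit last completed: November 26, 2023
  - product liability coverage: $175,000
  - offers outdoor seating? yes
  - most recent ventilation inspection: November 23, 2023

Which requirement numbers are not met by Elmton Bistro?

1, 4, 6

1. pest-control treatment 598 days ago vs limit 540 → not met
2. condition 'offers outdoor seating' holds; fire-suppression system test 27 days ago vs limit 30 → met
3. allergen-trained staff 3 ≥ 3 → met
4. condition 'seating capacity exceeds 50' holds; product liability coverage $175,000 < $200,000 → not met
5. condition 'serves alcohol' holds; grease-trap servicing 245 days ago vs limit 270 → met
6. food-safety audit 37 days ago vs limit 30 → not met
7. ventilation inspection 40 days ago vs limit 45 → met
8. health inspection 166 days ago vs limit 180 → met
Not met: 1, 4, 6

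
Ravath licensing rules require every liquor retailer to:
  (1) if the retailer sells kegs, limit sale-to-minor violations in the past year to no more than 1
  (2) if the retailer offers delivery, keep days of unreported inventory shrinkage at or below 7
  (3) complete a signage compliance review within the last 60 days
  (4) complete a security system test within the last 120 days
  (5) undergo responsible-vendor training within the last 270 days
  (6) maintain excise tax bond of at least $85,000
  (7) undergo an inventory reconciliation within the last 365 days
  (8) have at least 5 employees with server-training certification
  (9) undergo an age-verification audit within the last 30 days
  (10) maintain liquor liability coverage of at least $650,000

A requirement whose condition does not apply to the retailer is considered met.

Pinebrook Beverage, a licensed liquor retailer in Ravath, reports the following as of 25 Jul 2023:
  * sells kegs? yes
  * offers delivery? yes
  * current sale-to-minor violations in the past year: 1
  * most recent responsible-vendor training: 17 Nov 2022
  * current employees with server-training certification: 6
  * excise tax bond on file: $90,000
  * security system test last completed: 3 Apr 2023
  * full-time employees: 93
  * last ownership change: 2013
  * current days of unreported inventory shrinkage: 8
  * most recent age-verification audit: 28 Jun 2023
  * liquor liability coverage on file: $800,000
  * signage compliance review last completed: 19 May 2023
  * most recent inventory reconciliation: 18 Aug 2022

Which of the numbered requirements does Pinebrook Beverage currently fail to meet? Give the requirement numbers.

1. condition 'sells kegs' holds; sale-to-minor violations in the past year 1 ≤ 1 → met
2. condition 'offers delivery' holds; days of unreported inventory shrinkage 8 > 7 → not met
3. signage compliance review 67 days ago vs limit 60 → not met
4. security system test 113 days ago vs limit 120 → met
5. responsible-vendor training 250 days ago vs limit 270 → met
6. excise tax bond $90,000 ≥ $85,000 → met
7. inventory reconciliation 341 days ago vs limit 365 → met
8. employees with server-training certification 6 ≥ 5 → met
9. age-verification audit 27 days ago vs limit 30 → met
10. liquor liability coverage $800,000 ≥ $650,000 → met
Not met: 2, 3

2, 3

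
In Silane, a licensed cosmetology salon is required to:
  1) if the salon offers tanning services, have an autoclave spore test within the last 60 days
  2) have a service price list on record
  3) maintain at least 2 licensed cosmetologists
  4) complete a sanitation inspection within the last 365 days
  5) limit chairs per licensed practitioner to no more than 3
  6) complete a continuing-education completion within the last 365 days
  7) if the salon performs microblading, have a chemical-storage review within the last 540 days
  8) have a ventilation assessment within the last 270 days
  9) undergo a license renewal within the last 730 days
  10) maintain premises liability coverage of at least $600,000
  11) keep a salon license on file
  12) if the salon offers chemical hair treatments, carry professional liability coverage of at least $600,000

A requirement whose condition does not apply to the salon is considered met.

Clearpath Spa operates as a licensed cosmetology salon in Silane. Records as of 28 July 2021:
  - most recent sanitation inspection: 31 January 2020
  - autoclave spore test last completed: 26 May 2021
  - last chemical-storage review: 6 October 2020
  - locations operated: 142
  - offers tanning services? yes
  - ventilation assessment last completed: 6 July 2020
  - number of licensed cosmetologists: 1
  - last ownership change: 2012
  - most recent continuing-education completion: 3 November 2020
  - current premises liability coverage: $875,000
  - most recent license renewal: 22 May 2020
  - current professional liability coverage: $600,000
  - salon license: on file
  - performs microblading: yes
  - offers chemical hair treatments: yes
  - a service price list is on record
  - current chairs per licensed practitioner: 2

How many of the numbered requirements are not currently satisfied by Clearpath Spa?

1. condition 'offers tanning services' holds; autoclave spore test 63 days ago vs limit 60 → not met
2. service price list present → met
3. licensed cosmetologists 1 < 2 → not met
4. sanitation inspection 544 days ago vs limit 365 → not met
5. chairs per licensed practitioner 2 ≤ 3 → met
6. continuing-education completion 267 days ago vs limit 365 → met
7. condition 'performs microblading' holds; chemical-storage review 295 days ago vs limit 540 → met
8. ventilation assessment 387 days ago vs limit 270 → not met
9. license renewal 432 days ago vs limit 730 → met
10. premises liability coverage $875,000 ≥ $600,000 → met
11. salon license present → met
12. condition 'offers chemical hair treatments' holds; professional liability coverage $600,000 ≥ $600,000 → met
Not met: 4 of 12

4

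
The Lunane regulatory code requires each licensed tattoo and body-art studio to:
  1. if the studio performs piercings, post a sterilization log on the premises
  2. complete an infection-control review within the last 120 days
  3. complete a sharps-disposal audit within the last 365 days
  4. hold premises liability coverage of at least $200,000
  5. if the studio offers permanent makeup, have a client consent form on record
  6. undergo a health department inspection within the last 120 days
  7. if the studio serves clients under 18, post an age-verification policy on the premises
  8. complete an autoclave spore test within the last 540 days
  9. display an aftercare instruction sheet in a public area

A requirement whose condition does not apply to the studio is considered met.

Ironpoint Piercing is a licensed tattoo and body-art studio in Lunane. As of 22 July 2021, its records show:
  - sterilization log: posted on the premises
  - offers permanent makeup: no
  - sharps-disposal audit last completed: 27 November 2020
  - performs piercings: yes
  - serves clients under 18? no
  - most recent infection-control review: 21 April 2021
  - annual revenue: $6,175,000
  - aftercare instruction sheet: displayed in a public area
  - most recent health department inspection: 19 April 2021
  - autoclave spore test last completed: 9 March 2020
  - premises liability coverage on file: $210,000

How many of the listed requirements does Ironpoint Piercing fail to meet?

1. condition 'performs piercings' holds; sterilization log present → met
2. infection-control review 92 days ago vs limit 120 → met
3. sharps-disposal audit 237 days ago vs limit 365 → met
4. premises liability coverage $210,000 ≥ $200,000 → met
5. condition 'offers permanent makeup' does not hold → requirement n/a → met
6. health department inspection 94 days ago vs limit 120 → met
7. condition 'serves clients under 18' does not hold → requirement n/a → met
8. autoclave spore test 500 days ago vs limit 540 → met
9. aftercare instruction sheet present → met
Not met: 0 of 9

0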